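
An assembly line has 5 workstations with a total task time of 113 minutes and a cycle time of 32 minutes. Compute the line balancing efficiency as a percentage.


Formula: Efficiency = Sum of Task Times / (N_stations * CT) * 100
Total station capacity = 5 stations * 32 min = 160 min
Efficiency = 113 / 160 * 100 = 70.6%

70.6%


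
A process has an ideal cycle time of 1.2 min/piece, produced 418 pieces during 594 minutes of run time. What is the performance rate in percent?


Formula: Performance = (Ideal CT * Total Count) / Run Time * 100
Ideal output time = 1.2 * 418 = 501.6 min
Performance = 501.6 / 594 * 100 = 84.4%

84.4%


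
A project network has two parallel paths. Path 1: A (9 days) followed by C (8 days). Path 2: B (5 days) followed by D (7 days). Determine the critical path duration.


Path 1 = 9 + 8 = 17 days
Path 2 = 5 + 7 = 12 days
Duration = max(17, 12) = 17 days

17 days


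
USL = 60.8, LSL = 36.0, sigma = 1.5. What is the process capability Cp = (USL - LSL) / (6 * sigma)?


Cp = (60.8 - 36.0) / (6 * 1.5)

2.76


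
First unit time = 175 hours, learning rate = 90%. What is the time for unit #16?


Formula: T_n = T_1 * (learning_rate)^(log2(n)) where learning_rate = rate/100
Doublings = log2(16) = 4
T_n = 175 * 0.9^4
T_n = 175 * 0.6561 = 114.8 hours

114.8 hours


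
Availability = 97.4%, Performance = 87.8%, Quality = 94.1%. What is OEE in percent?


Formula: OEE = Availability * Performance * Quality / 10000
A * P = 97.4% * 87.8% / 100 = 85.52%
OEE = 85.52% * 94.1% / 100 = 80.5%

80.5%


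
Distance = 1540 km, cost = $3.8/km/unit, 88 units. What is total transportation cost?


TC = dist * cost * units = 1540 * 3.8 * 88 = $514976.00

$514976.00


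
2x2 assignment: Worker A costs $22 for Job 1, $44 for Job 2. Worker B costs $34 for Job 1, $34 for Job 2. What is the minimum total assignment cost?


Option 1: A->1 + B->2 = $22 + $34 = $56
Option 2: A->2 + B->1 = $44 + $34 = $78
Min cost = min($56, $78) = $56

$56


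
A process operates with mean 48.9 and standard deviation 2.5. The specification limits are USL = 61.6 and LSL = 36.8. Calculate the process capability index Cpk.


Cpu = (61.6 - 48.9) / (3 * 2.5) = 1.69
Cpl = (48.9 - 36.8) / (3 * 2.5) = 1.61
Cpk = min(1.69, 1.61) = 1.61

1.61


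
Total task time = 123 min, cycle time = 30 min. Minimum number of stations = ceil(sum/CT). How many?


Formula: N_min = ceil(Sum of Task Times / Cycle Time)
N_min = ceil(123 min / 30 min) = ceil(4.1)
N_min = 5 stations

5


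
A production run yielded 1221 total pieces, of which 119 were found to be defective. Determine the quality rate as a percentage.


Formula: Quality Rate = Good Pieces / Total Pieces * 100
Good pieces = 1221 - 119 = 1102
QR = 1102 / 1221 * 100 = 90.3%

90.3%


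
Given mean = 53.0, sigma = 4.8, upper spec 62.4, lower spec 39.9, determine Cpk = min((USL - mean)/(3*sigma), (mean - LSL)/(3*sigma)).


Cpu = (62.4 - 53.0) / (3 * 4.8) = 0.65
Cpl = (53.0 - 39.9) / (3 * 4.8) = 0.91
Cpk = min(0.65, 0.91) = 0.65

0.65


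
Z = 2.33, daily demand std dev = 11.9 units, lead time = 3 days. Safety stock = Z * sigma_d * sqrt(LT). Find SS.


Formula: SS = z * sigma_d * sqrt(LT)
sqrt(LT) = sqrt(3) = 1.7321
SS = 2.33 * 11.9 * 1.7321
SS = 48.0 units

48.0 units


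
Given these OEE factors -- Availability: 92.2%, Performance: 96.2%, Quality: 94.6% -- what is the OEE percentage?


Formula: OEE = Availability * Performance * Quality / 10000
A * P = 92.2% * 96.2% / 100 = 88.7%
OEE = 88.7% * 94.6% / 100 = 83.9%

83.9%


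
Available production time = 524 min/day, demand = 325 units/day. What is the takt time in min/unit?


Formula: Takt Time = Available Production Time / Customer Demand
Takt = 524 min/day / 325 units/day
Takt = 1.61 min/unit

1.61 min/unit


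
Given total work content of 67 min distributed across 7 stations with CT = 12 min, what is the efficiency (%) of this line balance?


Formula: Efficiency = Sum of Task Times / (N_stations * CT) * 100
Total station capacity = 7 stations * 12 min = 84 min
Efficiency = 67 / 84 * 100 = 79.8%

79.8%


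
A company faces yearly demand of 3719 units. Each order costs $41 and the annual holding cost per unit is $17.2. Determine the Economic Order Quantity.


Formula: EOQ = sqrt(2 * D * S / H)
Numerator: 2 * 3719 * 41 = 304958
2DS/H = 304958 / 17.2 = 17730.1
EOQ = sqrt(17730.1) = 133.2 units

133.2 units


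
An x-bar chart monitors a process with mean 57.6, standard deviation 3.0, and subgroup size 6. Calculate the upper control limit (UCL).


UCL = 57.6 + 3 * 3.0 / sqrt(6)

61.27


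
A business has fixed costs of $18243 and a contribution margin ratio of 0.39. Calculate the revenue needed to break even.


Formula: BER = Fixed Costs / Contribution Margin Ratio
BER = $18243 / 0.39
BER = $46776.92 (to the nearest cent)

$46776.92


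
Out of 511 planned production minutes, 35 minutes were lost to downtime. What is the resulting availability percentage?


Formula: Availability = (Planned Time - Downtime) / Planned Time * 100
Uptime = 511 - 35 = 476 min
Availability = 476 / 511 * 100 = 93.2%

93.2%


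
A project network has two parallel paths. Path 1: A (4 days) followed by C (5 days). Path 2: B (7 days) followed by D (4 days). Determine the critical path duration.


Path 1 = 4 + 5 = 9 days
Path 2 = 7 + 4 = 11 days
Duration = max(9, 11) = 11 days

11 days


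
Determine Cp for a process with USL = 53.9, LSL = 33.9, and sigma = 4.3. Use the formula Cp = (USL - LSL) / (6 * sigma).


Cp = (53.9 - 33.9) / (6 * 4.3)

0.78


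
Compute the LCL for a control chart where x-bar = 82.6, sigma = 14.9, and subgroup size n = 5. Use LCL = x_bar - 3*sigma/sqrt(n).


LCL = 82.6 - 3 * 14.9 / sqrt(5)

62.61


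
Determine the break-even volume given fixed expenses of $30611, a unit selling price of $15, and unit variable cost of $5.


Formula: BEQ = Fixed Costs / (Price - Variable Cost)
Contribution margin = $15 - $5 = $10/unit
BEQ = ceil($30611 / $10/unit) = ceil(3061.1) = 3062 units

3062 units


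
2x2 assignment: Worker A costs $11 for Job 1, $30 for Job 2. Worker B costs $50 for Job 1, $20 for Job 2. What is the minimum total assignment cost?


Option 1: A->1 + B->2 = $11 + $20 = $31
Option 2: A->2 + B->1 = $30 + $50 = $80
Min cost = min($31, $80) = $31

$31


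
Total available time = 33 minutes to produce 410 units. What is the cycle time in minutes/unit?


Formula: CT = Available Time / Number of Units
CT = 33 min / 410 units
CT = 0.08 min/unit

0.08 min/unit


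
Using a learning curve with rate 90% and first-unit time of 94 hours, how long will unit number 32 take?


Formula: T_n = T_1 * (learning_rate)^(log2(n)) where learning_rate = rate/100
Doublings = log2(32) = 5
T_n = 94 * 0.9^5
T_n = 94 * 0.5905 = 55.5 hours

55.5 hours


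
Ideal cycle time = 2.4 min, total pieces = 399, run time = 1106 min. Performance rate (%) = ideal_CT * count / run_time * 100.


Formula: Performance = (Ideal CT * Total Count) / Run Time * 100
Ideal output time = 2.4 * 399 = 957.6 min
Performance = 957.6 / 1106 * 100 = 86.6%

86.6%


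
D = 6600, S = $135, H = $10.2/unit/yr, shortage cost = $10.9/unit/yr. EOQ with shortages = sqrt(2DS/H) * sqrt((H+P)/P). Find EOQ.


Formula: EOQ* = sqrt(2DS/H) * sqrt((H+P)/P)
Base EOQ = sqrt(2*6600*135/10.2) = 417.98 units
Correction = sqrt((10.2+10.9)/10.9) = 1.39132
EOQ* = 417.98 * 1.39132 = 581.5 units

581.5 units


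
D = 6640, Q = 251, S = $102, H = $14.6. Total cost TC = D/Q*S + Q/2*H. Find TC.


TC = 6640/251 * 102 + 251/2 * 14.6

$4530.63


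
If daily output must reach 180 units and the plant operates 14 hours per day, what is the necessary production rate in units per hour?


Formula: Production Rate = Daily Demand / Available Hours
Rate = 180 units/day / 14 hours/day
Rate = 12.9 units/hour

12.9 units/hour


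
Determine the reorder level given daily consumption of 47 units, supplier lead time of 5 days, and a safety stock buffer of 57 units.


Formula: ROP = (Daily Demand * Lead Time) + Safety Stock
Demand during lead time = 47 * 5 = 235 units
ROP = 235 + 57 = 292 units

292 units


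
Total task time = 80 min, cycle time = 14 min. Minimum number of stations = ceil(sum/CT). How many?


Formula: N_min = ceil(Sum of Task Times / Cycle Time)
N_min = ceil(80 min / 14 min) = ceil(5.7143)
N_min = 6 stations

6


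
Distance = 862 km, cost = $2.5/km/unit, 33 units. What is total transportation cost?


TC = dist * cost * units = 862 * 2.5 * 33 = $71115.00

$71115.00


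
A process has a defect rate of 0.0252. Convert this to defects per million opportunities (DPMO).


DPMO = defect_rate * 1000000 = 0.0252 * 1000000

25200


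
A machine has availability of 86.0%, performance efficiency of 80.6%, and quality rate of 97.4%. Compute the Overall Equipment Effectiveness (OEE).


Formula: OEE = Availability * Performance * Quality / 10000
A * P = 86.0% * 80.6% / 100 = 69.32%
OEE = 69.32% * 97.4% / 100 = 67.5%

67.5%


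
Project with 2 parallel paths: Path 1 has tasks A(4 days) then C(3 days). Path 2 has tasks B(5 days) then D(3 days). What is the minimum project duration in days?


Path 1 = 4 + 3 = 7 days
Path 2 = 5 + 3 = 8 days
Duration = max(7, 8) = 8 days

8 days


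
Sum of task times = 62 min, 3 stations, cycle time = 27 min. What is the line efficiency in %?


Formula: Efficiency = Sum of Task Times / (N_stations * CT) * 100
Total station capacity = 3 stations * 27 min = 81 min
Efficiency = 62 / 81 * 100 = 76.5%

76.5%


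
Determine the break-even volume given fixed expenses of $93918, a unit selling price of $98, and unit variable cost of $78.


Formula: BEQ = Fixed Costs / (Price - Variable Cost)
Contribution margin = $98 - $78 = $20/unit
BEQ = ceil($93918 / $20/unit) = ceil(4695.9) = 4696 units

4696 units


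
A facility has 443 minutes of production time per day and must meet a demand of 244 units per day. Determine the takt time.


Formula: Takt Time = Available Production Time / Customer Demand
Takt = 443 min/day / 244 units/day
Takt = 1.82 min/unit

1.82 min/unit


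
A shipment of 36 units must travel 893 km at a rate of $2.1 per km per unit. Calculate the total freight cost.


TC = dist * cost * units = 893 * 2.1 * 36 = $67510.80

$67510.80


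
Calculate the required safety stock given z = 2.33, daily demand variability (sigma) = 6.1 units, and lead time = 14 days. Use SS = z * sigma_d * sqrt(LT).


Formula: SS = z * sigma_d * sqrt(LT)
sqrt(LT) = sqrt(14) = 3.7417
SS = 2.33 * 6.1 * 3.7417
SS = 53.2 units

53.2 units


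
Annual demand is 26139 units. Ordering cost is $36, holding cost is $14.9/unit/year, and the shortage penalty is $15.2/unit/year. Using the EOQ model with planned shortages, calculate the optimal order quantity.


Formula: EOQ* = sqrt(2DS/H) * sqrt((H+P)/P)
Base EOQ = sqrt(2*26139*36/14.9) = 355.4 units
Correction = sqrt((14.9+15.2)/15.2) = 1.40722
EOQ* = 355.4 * 1.40722 = 500.1 units

500.1 units


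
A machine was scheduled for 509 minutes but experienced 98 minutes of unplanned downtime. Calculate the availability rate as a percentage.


Formula: Availability = (Planned Time - Downtime) / Planned Time * 100
Uptime = 509 - 98 = 411 min
Availability = 411 / 509 * 100 = 80.7%

80.7%


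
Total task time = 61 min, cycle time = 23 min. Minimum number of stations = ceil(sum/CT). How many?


Formula: N_min = ceil(Sum of Task Times / Cycle Time)
N_min = ceil(61 min / 23 min) = ceil(2.6522)
N_min = 3 stations

3


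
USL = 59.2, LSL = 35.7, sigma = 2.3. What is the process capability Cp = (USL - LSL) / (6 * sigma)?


Cp = (59.2 - 35.7) / (6 * 2.3)

1.7


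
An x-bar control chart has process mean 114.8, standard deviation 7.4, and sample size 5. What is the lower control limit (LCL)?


LCL = 114.8 - 3 * 7.4 / sqrt(5)

104.87


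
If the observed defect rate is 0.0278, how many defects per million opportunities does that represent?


DPMO = defect_rate * 1000000 = 0.0278 * 1000000

27800


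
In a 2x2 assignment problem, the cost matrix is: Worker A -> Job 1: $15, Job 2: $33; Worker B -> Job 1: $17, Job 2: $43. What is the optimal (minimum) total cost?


Option 1: A->1 + B->2 = $15 + $43 = $58
Option 2: A->2 + B->1 = $33 + $17 = $50
Min cost = min($58, $50) = $50

$50


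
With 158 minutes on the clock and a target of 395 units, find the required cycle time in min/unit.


Formula: CT = Available Time / Number of Units
CT = 158 min / 395 units
CT = 0.4 min/unit

0.4 min/unit


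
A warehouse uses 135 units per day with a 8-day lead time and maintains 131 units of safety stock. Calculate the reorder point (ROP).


Formula: ROP = (Daily Demand * Lead Time) + Safety Stock
Demand during lead time = 135 * 8 = 1080 units
ROP = 1080 + 131 = 1211 units

1211 units


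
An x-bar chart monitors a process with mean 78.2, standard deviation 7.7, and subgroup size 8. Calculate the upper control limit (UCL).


UCL = 78.2 + 3 * 7.7 / sqrt(8)

86.37


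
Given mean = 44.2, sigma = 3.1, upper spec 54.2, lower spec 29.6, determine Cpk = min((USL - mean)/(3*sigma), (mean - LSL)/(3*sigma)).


Cpu = (54.2 - 44.2) / (3 * 3.1) = 1.08
Cpl = (44.2 - 29.6) / (3 * 3.1) = 1.57
Cpk = min(1.08, 1.57) = 1.08

1.08


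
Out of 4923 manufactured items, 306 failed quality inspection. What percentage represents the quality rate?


Formula: Quality Rate = Good Pieces / Total Pieces * 100
Good pieces = 4923 - 306 = 4617
QR = 4617 / 4923 * 100 = 93.8%

93.8%


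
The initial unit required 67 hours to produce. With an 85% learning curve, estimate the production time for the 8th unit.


Formula: T_n = T_1 * (learning_rate)^(log2(n)) where learning_rate = rate/100
Doublings = log2(8) = 3
T_n = 67 * 0.85^3
T_n = 67 * 0.6141 = 41.1 hours

41.1 hours


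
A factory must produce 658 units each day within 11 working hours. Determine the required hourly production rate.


Formula: Production Rate = Daily Demand / Available Hours
Rate = 658 units/day / 11 hours/day
Rate = 59.8 units/hour

59.8 units/hour


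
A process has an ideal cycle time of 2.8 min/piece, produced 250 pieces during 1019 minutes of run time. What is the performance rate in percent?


Formula: Performance = (Ideal CT * Total Count) / Run Time * 100
Ideal output time = 2.8 * 250 = 700.0 min
Performance = 700.0 / 1019 * 100 = 68.7%

68.7%


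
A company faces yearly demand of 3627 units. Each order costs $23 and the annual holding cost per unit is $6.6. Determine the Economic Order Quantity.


Formula: EOQ = sqrt(2 * D * S / H)
Numerator: 2 * 3627 * 23 = 166842
2DS/H = 166842 / 6.6 = 25279.1
EOQ = sqrt(25279.1) = 159.0 units

159.0 units


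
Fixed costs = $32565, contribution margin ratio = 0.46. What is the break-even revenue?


Formula: BER = Fixed Costs / Contribution Margin Ratio
BER = $32565 / 0.46
BER = $70793.48 (to the nearest cent)

$70793.48


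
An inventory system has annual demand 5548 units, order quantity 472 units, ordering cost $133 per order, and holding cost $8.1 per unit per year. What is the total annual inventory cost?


TC = 5548/472 * 133 + 472/2 * 8.1

$3474.91


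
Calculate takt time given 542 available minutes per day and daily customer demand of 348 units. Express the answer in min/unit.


Formula: Takt Time = Available Production Time / Customer Demand
Takt = 542 min/day / 348 units/day
Takt = 1.56 min/unit

1.56 min/unit


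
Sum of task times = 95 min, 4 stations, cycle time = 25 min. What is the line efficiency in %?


Formula: Efficiency = Sum of Task Times / (N_stations * CT) * 100
Total station capacity = 4 stations * 25 min = 100 min
Efficiency = 95 / 100 * 100 = 95.0%

95.0%


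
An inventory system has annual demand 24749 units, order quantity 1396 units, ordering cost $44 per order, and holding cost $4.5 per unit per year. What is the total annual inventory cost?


TC = 24749/1396 * 44 + 1396/2 * 4.5

$3921.05


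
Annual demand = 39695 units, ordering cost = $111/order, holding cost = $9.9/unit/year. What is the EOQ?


Formula: EOQ = sqrt(2 * D * S / H)
Numerator: 2 * 39695 * 111 = 8812290
2DS/H = 8812290 / 9.9 = 890130.3
EOQ = sqrt(890130.3) = 943.5 units

943.5 units


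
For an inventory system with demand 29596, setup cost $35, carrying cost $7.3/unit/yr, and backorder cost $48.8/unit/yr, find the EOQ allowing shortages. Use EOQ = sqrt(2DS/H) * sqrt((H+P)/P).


Formula: EOQ* = sqrt(2DS/H) * sqrt((H+P)/P)
Base EOQ = sqrt(2*29596*35/7.3) = 532.73 units
Correction = sqrt((7.3+48.8)/48.8) = 1.07219
EOQ* = 532.73 * 1.07219 = 571.2 units

571.2 units


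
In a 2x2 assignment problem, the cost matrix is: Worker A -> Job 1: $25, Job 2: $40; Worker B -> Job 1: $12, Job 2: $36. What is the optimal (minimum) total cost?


Option 1: A->1 + B->2 = $25 + $36 = $61
Option 2: A->2 + B->1 = $40 + $12 = $52
Min cost = min($61, $52) = $52

$52


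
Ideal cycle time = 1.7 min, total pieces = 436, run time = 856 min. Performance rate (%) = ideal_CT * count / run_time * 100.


Formula: Performance = (Ideal CT * Total Count) / Run Time * 100
Ideal output time = 1.7 * 436 = 741.2 min
Performance = 741.2 / 856 * 100 = 86.6%

86.6%


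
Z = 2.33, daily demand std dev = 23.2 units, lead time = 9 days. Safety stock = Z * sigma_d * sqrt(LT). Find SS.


Formula: SS = z * sigma_d * sqrt(LT)
sqrt(LT) = sqrt(9) = 3.0
SS = 2.33 * 23.2 * 3.0
SS = 162.2 units

162.2 units


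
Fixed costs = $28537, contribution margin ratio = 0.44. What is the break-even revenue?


Formula: BER = Fixed Costs / Contribution Margin Ratio
BER = $28537 / 0.44
BER = $64856.82 (to the nearest cent)

$64856.82


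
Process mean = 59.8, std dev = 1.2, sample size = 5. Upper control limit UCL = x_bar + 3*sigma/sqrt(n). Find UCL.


UCL = 59.8 + 3 * 1.2 / sqrt(5)

61.41


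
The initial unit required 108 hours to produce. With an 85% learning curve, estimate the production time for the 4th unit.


Formula: T_n = T_1 * (learning_rate)^(log2(n)) where learning_rate = rate/100
Doublings = log2(4) = 2
T_n = 108 * 0.85^2
T_n = 108 * 0.7225 = 78.0 hours

78.0 hours


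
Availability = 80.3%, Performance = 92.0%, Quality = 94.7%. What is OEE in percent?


Formula: OEE = Availability * Performance * Quality / 10000
A * P = 80.3% * 92.0% / 100 = 73.88%
OEE = 73.88% * 94.7% / 100 = 70.0%

70.0%


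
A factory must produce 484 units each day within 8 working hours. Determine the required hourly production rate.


Formula: Production Rate = Daily Demand / Available Hours
Rate = 484 units/day / 8 hours/day
Rate = 60.5 units/hour

60.5 units/hour


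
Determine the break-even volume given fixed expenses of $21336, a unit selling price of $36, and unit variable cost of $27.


Formula: BEQ = Fixed Costs / (Price - Variable Cost)
Contribution margin = $36 - $27 = $9/unit
BEQ = ceil($21336 / $9/unit) = ceil(2370.67) = 2371 units

2371 units


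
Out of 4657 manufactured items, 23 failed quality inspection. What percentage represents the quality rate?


Formula: Quality Rate = Good Pieces / Total Pieces * 100
Good pieces = 4657 - 23 = 4634
QR = 4634 / 4657 * 100 = 99.5%

99.5%


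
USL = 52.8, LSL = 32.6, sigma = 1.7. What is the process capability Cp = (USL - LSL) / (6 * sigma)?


Cp = (52.8 - 32.6) / (6 * 1.7)

1.98


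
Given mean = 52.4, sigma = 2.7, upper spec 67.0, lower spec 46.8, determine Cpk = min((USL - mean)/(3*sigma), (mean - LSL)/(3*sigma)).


Cpu = (67.0 - 52.4) / (3 * 2.7) = 1.8
Cpl = (52.4 - 46.8) / (3 * 2.7) = 0.69
Cpk = min(1.8, 0.69) = 0.69

0.69


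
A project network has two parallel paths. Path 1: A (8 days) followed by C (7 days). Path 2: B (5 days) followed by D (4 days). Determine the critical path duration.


Path 1 = 8 + 7 = 15 days
Path 2 = 5 + 4 = 9 days
Duration = max(15, 9) = 15 days

15 days


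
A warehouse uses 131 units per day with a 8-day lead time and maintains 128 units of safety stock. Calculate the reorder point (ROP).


Formula: ROP = (Daily Demand * Lead Time) + Safety Stock
Demand during lead time = 131 * 8 = 1048 units
ROP = 1048 + 128 = 1176 units

1176 units


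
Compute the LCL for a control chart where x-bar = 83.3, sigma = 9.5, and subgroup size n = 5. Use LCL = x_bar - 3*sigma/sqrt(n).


LCL = 83.3 - 3 * 9.5 / sqrt(5)

70.55


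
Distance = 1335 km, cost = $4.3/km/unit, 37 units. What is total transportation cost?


TC = dist * cost * units = 1335 * 4.3 * 37 = $212398.50

$212398.50


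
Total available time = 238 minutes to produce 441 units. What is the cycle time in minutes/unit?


Formula: CT = Available Time / Number of Units
CT = 238 min / 441 units
CT = 0.54 min/unit

0.54 min/unit


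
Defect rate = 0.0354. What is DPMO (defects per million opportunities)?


DPMO = defect_rate * 1000000 = 0.0354 * 1000000

35400


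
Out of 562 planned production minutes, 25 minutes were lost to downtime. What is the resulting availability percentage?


Formula: Availability = (Planned Time - Downtime) / Planned Time * 100
Uptime = 562 - 25 = 537 min
Availability = 537 / 562 * 100 = 95.6%

95.6%


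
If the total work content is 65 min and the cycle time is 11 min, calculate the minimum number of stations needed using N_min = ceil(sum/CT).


Formula: N_min = ceil(Sum of Task Times / Cycle Time)
N_min = ceil(65 min / 11 min) = ceil(5.9091)
N_min = 6 stations

6


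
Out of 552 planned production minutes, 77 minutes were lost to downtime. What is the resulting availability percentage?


Formula: Availability = (Planned Time - Downtime) / Planned Time * 100
Uptime = 552 - 77 = 475 min
Availability = 475 / 552 * 100 = 86.1%

86.1%


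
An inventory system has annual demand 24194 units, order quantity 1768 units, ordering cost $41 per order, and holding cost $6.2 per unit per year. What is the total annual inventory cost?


TC = 24194/1768 * 41 + 1768/2 * 6.2

$6041.86


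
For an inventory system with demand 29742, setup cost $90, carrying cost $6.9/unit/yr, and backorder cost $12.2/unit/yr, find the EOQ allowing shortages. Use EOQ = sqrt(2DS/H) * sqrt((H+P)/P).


Formula: EOQ* = sqrt(2DS/H) * sqrt((H+P)/P)
Base EOQ = sqrt(2*29742*90/6.9) = 880.84 units
Correction = sqrt((6.9+12.2)/12.2) = 1.25123
EOQ* = 880.84 * 1.25123 = 1102.1 units

1102.1 units


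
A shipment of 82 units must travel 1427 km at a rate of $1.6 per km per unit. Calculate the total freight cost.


TC = dist * cost * units = 1427 * 1.6 * 82 = $187222.40

$187222.40


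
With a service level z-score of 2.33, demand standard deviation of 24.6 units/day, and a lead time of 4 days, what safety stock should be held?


Formula: SS = z * sigma_d * sqrt(LT)
sqrt(LT) = sqrt(4) = 2.0
SS = 2.33 * 24.6 * 2.0
SS = 114.6 units

114.6 units


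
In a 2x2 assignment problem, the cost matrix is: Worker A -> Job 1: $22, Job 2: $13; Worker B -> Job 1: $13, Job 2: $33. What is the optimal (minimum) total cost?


Option 1: A->1 + B->2 = $22 + $33 = $55
Option 2: A->2 + B->1 = $13 + $13 = $26
Min cost = min($55, $26) = $26

$26


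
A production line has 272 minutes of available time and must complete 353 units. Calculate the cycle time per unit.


Formula: CT = Available Time / Number of Units
CT = 272 min / 353 units
CT = 0.77 min/unit

0.77 min/unit


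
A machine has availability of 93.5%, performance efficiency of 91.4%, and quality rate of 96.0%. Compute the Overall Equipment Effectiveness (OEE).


Formula: OEE = Availability * Performance * Quality / 10000
A * P = 93.5% * 91.4% / 100 = 85.46%
OEE = 85.46% * 96.0% / 100 = 82.0%

82.0%


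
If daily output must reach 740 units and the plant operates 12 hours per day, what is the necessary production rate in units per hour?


Formula: Production Rate = Daily Demand / Available Hours
Rate = 740 units/day / 12 hours/day
Rate = 61.7 units/hour

61.7 units/hour


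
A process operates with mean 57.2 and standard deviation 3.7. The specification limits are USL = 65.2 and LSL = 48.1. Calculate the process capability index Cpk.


Cpu = (65.2 - 57.2) / (3 * 3.7) = 0.72
Cpl = (57.2 - 48.1) / (3 * 3.7) = 0.82
Cpk = min(0.72, 0.82) = 0.72

0.72


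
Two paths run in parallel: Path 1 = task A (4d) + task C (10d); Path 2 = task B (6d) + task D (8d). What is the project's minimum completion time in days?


Path 1 = 4 + 10 = 14 days
Path 2 = 6 + 8 = 14 days
Duration = max(14, 14) = 14 days

14 days


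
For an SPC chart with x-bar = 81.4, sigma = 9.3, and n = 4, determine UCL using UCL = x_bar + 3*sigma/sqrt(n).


UCL = 81.4 + 3 * 9.3 / sqrt(4)

95.35


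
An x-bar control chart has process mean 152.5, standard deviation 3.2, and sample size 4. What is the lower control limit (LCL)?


LCL = 152.5 - 3 * 3.2 / sqrt(4)

147.7


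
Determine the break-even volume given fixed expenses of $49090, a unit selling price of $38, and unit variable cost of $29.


Formula: BEQ = Fixed Costs / (Price - Variable Cost)
Contribution margin = $38 - $29 = $9/unit
BEQ = ceil($49090 / $9/unit) = ceil(5454.44) = 5455 units

5455 units


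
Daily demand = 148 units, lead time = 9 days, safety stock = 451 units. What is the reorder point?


Formula: ROP = (Daily Demand * Lead Time) + Safety Stock
Demand during lead time = 148 * 9 = 1332 units
ROP = 1332 + 451 = 1783 units

1783 units


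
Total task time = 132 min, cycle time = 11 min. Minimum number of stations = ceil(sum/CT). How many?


Formula: N_min = ceil(Sum of Task Times / Cycle Time)
N_min = ceil(132 min / 11 min) = ceil(12.0)
N_min = 12 stations

12


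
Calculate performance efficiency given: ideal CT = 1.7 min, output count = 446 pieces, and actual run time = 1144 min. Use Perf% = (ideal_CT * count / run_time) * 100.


Formula: Performance = (Ideal CT * Total Count) / Run Time * 100
Ideal output time = 1.7 * 446 = 758.2 min
Performance = 758.2 / 1144 * 100 = 66.3%

66.3%


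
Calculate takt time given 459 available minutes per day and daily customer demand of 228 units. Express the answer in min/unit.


Formula: Takt Time = Available Production Time / Customer Demand
Takt = 459 min/day / 228 units/day
Takt = 2.01 min/unit

2.01 min/unit


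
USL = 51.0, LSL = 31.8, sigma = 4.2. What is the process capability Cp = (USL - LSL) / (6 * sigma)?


Cp = (51.0 - 31.8) / (6 * 4.2)

0.76


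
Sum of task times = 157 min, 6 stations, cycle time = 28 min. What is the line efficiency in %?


Formula: Efficiency = Sum of Task Times / (N_stations * CT) * 100
Total station capacity = 6 stations * 28 min = 168 min
Efficiency = 157 / 168 * 100 = 93.5%

93.5%


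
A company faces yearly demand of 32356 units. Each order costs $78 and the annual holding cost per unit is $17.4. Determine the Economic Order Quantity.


Formula: EOQ = sqrt(2 * D * S / H)
Numerator: 2 * 32356 * 78 = 5047536
2DS/H = 5047536 / 17.4 = 290088.3
EOQ = sqrt(290088.3) = 538.6 units

538.6 units


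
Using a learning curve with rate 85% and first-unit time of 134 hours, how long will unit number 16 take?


Formula: T_n = T_1 * (learning_rate)^(log2(n)) where learning_rate = rate/100
Doublings = log2(16) = 4
T_n = 134 * 0.85^4
T_n = 134 * 0.522 = 69.9 hours

69.9 hours


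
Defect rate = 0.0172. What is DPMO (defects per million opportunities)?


DPMO = defect_rate * 1000000 = 0.0172 * 1000000

17200


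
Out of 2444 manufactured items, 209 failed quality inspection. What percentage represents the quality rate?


Formula: Quality Rate = Good Pieces / Total Pieces * 100
Good pieces = 2444 - 209 = 2235
QR = 2235 / 2444 * 100 = 91.4%

91.4%


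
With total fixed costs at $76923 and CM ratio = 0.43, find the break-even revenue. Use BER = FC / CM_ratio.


Formula: BER = Fixed Costs / Contribution Margin Ratio
BER = $76923 / 0.43
BER = $178890.70 (to the nearest cent)

$178890.70


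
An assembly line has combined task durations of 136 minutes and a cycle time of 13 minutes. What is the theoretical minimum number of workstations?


Formula: N_min = ceil(Sum of Task Times / Cycle Time)
N_min = ceil(136 min / 13 min) = ceil(10.4615)
N_min = 11 stations

11


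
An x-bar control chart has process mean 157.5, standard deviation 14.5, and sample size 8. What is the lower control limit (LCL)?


LCL = 157.5 - 3 * 14.5 / sqrt(8)

142.12


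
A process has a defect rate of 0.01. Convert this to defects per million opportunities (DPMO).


DPMO = defect_rate * 1000000 = 0.01 * 1000000

10000


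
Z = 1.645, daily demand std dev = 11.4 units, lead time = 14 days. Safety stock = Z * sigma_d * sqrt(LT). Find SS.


Formula: SS = z * sigma_d * sqrt(LT)
sqrt(LT) = sqrt(14) = 3.7417
SS = 1.645 * 11.4 * 3.7417
SS = 70.2 units

70.2 units


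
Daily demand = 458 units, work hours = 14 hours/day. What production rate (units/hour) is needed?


Formula: Production Rate = Daily Demand / Available Hours
Rate = 458 units/day / 14 hours/day
Rate = 32.7 units/hour

32.7 units/hour


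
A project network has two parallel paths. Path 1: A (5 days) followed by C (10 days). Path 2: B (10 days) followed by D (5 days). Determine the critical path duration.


Path 1 = 5 + 10 = 15 days
Path 2 = 10 + 5 = 15 days
Duration = max(15, 15) = 15 days

15 days


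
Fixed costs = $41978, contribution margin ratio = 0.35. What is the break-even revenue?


Formula: BER = Fixed Costs / Contribution Margin Ratio
BER = $41978 / 0.35
BER = $119937.14 (to the nearest cent)

$119937.14


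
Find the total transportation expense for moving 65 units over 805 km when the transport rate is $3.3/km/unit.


TC = dist * cost * units = 805 * 3.3 * 65 = $172672.50

$172672.50


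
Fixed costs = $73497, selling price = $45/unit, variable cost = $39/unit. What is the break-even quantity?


Formula: BEQ = Fixed Costs / (Price - Variable Cost)
Contribution margin = $45 - $39 = $6/unit
BEQ = ceil($73497 / $6/unit) = ceil(12249.5) = 12250 units

12250 units


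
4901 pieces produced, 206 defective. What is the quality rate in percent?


Formula: Quality Rate = Good Pieces / Total Pieces * 100
Good pieces = 4901 - 206 = 4695
QR = 4695 / 4901 * 100 = 95.8%

95.8%


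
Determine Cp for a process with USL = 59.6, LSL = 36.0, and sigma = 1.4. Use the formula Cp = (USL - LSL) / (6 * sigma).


Cp = (59.6 - 36.0) / (6 * 1.4)

2.81


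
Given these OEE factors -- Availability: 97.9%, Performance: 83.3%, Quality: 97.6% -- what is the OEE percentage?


Formula: OEE = Availability * Performance * Quality / 10000
A * P = 97.9% * 83.3% / 100 = 81.55%
OEE = 81.55% * 97.6% / 100 = 79.6%

79.6%


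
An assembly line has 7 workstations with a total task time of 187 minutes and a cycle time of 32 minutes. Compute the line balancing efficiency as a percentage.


Formula: Efficiency = Sum of Task Times / (N_stations * CT) * 100
Total station capacity = 7 stations * 32 min = 224 min
Efficiency = 187 / 224 * 100 = 83.5%

83.5%


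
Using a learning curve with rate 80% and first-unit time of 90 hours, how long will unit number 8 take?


Formula: T_n = T_1 * (learning_rate)^(log2(n)) where learning_rate = rate/100
Doublings = log2(8) = 3
T_n = 90 * 0.8^3
T_n = 90 * 0.512 = 46.1 hours

46.1 hours


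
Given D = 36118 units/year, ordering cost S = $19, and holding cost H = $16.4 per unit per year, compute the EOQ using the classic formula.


Formula: EOQ = sqrt(2 * D * S / H)
Numerator: 2 * 36118 * 19 = 1372484
2DS/H = 1372484 / 16.4 = 83688.0
EOQ = sqrt(83688.0) = 289.3 units

289.3 units


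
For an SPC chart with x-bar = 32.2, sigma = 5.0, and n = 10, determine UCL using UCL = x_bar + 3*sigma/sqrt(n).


UCL = 32.2 + 3 * 5.0 / sqrt(10)

36.94


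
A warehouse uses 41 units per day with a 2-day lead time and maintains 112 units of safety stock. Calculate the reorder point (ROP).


Formula: ROP = (Daily Demand * Lead Time) + Safety Stock
Demand during lead time = 41 * 2 = 82 units
ROP = 82 + 112 = 194 units

194 units


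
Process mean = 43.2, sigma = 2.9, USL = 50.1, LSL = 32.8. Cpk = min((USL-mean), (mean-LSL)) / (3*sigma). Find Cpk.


Cpu = (50.1 - 43.2) / (3 * 2.9) = 0.79
Cpl = (43.2 - 32.8) / (3 * 2.9) = 1.2
Cpk = min(0.79, 1.2) = 0.79

0.79


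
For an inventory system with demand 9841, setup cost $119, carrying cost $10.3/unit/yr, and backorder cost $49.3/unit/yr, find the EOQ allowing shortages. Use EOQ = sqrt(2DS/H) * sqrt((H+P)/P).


Formula: EOQ* = sqrt(2DS/H) * sqrt((H+P)/P)
Base EOQ = sqrt(2*9841*119/10.3) = 476.86 units
Correction = sqrt((10.3+49.3)/49.3) = 1.09951
EOQ* = 476.86 * 1.09951 = 524.3 units

524.3 units


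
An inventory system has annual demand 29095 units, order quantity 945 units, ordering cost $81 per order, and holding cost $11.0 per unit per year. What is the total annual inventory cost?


TC = 29095/945 * 81 + 945/2 * 11.0

$7691.36


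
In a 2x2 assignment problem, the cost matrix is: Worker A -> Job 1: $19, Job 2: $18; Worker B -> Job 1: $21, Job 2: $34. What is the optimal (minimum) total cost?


Option 1: A->1 + B->2 = $19 + $34 = $53
Option 2: A->2 + B->1 = $18 + $21 = $39
Min cost = min($53, $39) = $39

$39


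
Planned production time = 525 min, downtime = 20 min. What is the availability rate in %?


Formula: Availability = (Planned Time - Downtime) / Planned Time * 100
Uptime = 525 - 20 = 505 min
Availability = 505 / 525 * 100 = 96.2%

96.2%


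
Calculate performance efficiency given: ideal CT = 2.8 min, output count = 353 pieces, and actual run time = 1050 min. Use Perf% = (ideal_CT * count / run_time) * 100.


Formula: Performance = (Ideal CT * Total Count) / Run Time * 100
Ideal output time = 2.8 * 353 = 988.4 min
Performance = 988.4 / 1050 * 100 = 94.1%

94.1%


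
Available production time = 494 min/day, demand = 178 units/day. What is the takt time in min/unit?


Formula: Takt Time = Available Production Time / Customer Demand
Takt = 494 min/day / 178 units/day
Takt = 2.78 min/unit

2.78 min/unit


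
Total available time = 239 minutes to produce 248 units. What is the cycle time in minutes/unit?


Formula: CT = Available Time / Number of Units
CT = 239 min / 248 units
CT = 0.96 min/unit

0.96 min/unit


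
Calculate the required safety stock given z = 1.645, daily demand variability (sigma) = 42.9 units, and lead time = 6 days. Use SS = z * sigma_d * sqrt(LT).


Formula: SS = z * sigma_d * sqrt(LT)
sqrt(LT) = sqrt(6) = 2.4495
SS = 1.645 * 42.9 * 2.4495
SS = 172.9 units

172.9 units


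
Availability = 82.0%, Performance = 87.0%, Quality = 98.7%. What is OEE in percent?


Formula: OEE = Availability * Performance * Quality / 10000
A * P = 82.0% * 87.0% / 100 = 71.34%
OEE = 71.34% * 98.7% / 100 = 70.4%

70.4%


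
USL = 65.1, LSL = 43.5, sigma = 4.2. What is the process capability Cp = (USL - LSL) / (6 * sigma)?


Cp = (65.1 - 43.5) / (6 * 4.2)

0.86


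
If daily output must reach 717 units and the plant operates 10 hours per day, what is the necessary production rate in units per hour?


Formula: Production Rate = Daily Demand / Available Hours
Rate = 717 units/day / 10 hours/day
Rate = 71.7 units/hour

71.7 units/hour


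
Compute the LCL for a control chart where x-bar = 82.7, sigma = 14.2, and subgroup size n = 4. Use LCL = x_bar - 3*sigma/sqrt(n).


LCL = 82.7 - 3 * 14.2 / sqrt(4)

61.4


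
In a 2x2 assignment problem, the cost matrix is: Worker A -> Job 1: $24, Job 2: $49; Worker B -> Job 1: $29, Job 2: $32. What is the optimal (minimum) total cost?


Option 1: A->1 + B->2 = $24 + $32 = $56
Option 2: A->2 + B->1 = $49 + $29 = $78
Min cost = min($56, $78) = $56

$56


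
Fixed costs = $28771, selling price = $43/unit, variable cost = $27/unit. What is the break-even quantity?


Formula: BEQ = Fixed Costs / (Price - Variable Cost)
Contribution margin = $43 - $27 = $16/unit
BEQ = ceil($28771 / $16/unit) = ceil(1798.19) = 1799 units

1799 units


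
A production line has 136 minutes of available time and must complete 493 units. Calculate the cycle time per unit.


Formula: CT = Available Time / Number of Units
CT = 136 min / 493 units
CT = 0.28 min/unit

0.28 min/unit


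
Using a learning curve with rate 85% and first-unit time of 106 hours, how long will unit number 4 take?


Formula: T_n = T_1 * (learning_rate)^(log2(n)) where learning_rate = rate/100
Doublings = log2(4) = 2
T_n = 106 * 0.85^2
T_n = 106 * 0.7225 = 76.6 hours

76.6 hours


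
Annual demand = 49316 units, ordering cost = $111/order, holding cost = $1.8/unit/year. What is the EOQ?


Formula: EOQ = sqrt(2 * D * S / H)
Numerator: 2 * 49316 * 111 = 10948152
2DS/H = 10948152 / 1.8 = 6082306.7
EOQ = sqrt(6082306.7) = 2466.2 units

2466.2 units


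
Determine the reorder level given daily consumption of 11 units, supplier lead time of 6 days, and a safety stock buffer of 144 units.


Formula: ROP = (Daily Demand * Lead Time) + Safety Stock
Demand during lead time = 11 * 6 = 66 units
ROP = 66 + 144 = 210 units

210 units


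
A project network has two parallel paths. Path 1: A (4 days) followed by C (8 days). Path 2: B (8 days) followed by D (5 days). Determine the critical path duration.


Path 1 = 4 + 8 = 12 days
Path 2 = 8 + 5 = 13 days
Duration = max(12, 13) = 13 days

13 days


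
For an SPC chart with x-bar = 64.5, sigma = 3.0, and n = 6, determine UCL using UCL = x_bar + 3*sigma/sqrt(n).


UCL = 64.5 + 3 * 3.0 / sqrt(6)

68.17


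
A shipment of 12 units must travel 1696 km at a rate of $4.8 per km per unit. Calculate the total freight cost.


TC = dist * cost * units = 1696 * 4.8 * 12 = $97689.60

$97689.60


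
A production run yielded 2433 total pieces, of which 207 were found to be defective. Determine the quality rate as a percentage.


Formula: Quality Rate = Good Pieces / Total Pieces * 100
Good pieces = 2433 - 207 = 2226
QR = 2226 / 2433 * 100 = 91.5%

91.5%


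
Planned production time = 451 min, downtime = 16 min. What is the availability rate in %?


Formula: Availability = (Planned Time - Downtime) / Planned Time * 100
Uptime = 451 - 16 = 435 min
Availability = 435 / 451 * 100 = 96.5%

96.5%


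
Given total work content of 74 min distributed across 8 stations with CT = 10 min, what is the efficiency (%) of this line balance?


Formula: Efficiency = Sum of Task Times / (N_stations * CT) * 100
Total station capacity = 8 stations * 10 min = 80 min
Efficiency = 74 / 80 * 100 = 92.5%

92.5%


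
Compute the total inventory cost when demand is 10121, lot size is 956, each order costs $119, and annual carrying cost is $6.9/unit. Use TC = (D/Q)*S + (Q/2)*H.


TC = 10121/956 * 119 + 956/2 * 6.9

$4558.03


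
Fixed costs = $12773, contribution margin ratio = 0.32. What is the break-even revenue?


Formula: BER = Fixed Costs / Contribution Margin Ratio
BER = $12773 / 0.32
BER = $39915.63 (to the nearest cent)

$39915.63


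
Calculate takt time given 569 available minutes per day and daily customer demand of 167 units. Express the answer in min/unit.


Formula: Takt Time = Available Production Time / Customer Demand
Takt = 569 min/day / 167 units/day
Takt = 3.41 min/unit

3.41 min/unit


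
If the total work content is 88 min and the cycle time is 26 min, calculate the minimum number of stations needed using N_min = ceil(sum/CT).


Formula: N_min = ceil(Sum of Task Times / Cycle Time)
N_min = ceil(88 min / 26 min) = ceil(3.3846)
N_min = 4 stations

4


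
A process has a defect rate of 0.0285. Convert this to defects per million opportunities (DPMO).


DPMO = defect_rate * 1000000 = 0.0285 * 1000000

28500


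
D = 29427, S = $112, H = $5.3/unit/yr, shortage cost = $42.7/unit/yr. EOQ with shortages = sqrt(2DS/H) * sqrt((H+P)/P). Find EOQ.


Formula: EOQ* = sqrt(2DS/H) * sqrt((H+P)/P)
Base EOQ = sqrt(2*29427*112/5.3) = 1115.22 units
Correction = sqrt((5.3+42.7)/42.7) = 1.06025
EOQ* = 1115.22 * 1.06025 = 1182.4 units

1182.4 units
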